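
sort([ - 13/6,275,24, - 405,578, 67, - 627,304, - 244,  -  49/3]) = [ - 627,-405, - 244, - 49/3,- 13/6,24,67,275,304,  578 ] 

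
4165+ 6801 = 10966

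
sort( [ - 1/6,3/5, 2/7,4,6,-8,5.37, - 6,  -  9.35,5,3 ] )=[ - 9.35, - 8, - 6,  -  1/6,2/7,3/5, 3,4,5, 5.37, 6] 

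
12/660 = 1/55 =0.02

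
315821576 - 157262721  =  158558855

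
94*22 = 2068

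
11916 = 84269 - 72353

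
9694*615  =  5961810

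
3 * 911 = 2733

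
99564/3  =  33188 = 33188.00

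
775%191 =11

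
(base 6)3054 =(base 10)682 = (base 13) 406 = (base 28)oa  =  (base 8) 1252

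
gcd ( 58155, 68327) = 1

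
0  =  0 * 71817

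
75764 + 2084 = 77848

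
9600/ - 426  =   - 23+33/71  =  - 22.54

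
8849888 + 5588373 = 14438261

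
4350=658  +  3692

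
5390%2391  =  608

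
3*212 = 636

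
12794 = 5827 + 6967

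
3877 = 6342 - 2465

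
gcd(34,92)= 2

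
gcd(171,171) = 171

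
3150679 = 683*4613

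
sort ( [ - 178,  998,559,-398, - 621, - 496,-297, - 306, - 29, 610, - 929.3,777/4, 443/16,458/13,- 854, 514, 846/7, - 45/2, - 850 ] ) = [ - 929.3 , - 854, - 850, - 621,-496, - 398,-306, - 297 , - 178, - 29,  -  45/2,443/16,458/13,846/7, 777/4,514 , 559 , 610,  998 ] 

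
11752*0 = 0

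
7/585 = 7/585=   0.01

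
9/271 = 9/271 = 0.03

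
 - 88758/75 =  - 29586/25 = - 1183.44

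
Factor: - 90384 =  - 2^4*3^1* 7^1*269^1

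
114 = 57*2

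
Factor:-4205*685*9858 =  - 28395229650 = -2^1 * 3^1*5^2 * 29^2*31^1 * 53^1 * 137^1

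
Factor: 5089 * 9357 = 47617773  =  3^1*7^1*727^1*3119^1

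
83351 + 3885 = 87236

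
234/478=117/239= 0.49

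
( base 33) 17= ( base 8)50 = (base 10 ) 40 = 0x28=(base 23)1H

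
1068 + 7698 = 8766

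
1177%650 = 527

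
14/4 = 3 + 1/2= 3.50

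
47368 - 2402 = 44966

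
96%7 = 5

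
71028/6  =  11838 = 11838.00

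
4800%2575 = 2225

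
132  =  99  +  33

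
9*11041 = 99369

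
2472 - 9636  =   - 7164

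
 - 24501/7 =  - 3501 + 6/7=- 3500.14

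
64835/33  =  64835/33 = 1964.70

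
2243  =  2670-427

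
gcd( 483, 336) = 21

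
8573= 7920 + 653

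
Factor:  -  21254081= - 79^1*269039^1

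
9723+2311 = 12034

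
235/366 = 235/366 = 0.64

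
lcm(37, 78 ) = 2886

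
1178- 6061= - 4883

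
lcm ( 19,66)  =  1254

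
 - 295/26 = - 12+17/26 = - 11.35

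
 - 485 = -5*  97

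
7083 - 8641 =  - 1558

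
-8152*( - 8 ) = 65216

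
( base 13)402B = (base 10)8825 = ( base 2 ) 10001001111001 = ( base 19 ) 1589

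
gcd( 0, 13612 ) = 13612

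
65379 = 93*703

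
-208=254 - 462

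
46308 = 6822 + 39486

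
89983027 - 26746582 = 63236445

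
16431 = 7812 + 8619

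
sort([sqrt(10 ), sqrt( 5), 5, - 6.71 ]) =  [ - 6.71, sqrt( 5 ), sqrt( 10),5]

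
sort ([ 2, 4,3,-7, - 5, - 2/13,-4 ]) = [ - 7,-5,-4 ,-2/13, 2 , 3, 4]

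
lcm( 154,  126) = 1386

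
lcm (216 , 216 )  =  216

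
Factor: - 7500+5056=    - 2444  =  - 2^2 * 13^1*47^1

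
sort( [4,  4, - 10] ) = [ - 10, 4, 4 ] 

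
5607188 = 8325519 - 2718331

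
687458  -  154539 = 532919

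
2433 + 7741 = 10174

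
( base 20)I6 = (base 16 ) 16E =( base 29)ci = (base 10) 366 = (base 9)446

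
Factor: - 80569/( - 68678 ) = 3503/2986 = 2^(- 1 )*31^1*113^1*1493^(  -  1)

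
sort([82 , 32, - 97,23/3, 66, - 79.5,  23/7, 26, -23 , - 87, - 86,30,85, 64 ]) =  [ - 97, - 87, - 86,-79.5, - 23,  23/7,  23/3,26,30,32, 64, 66, 82, 85]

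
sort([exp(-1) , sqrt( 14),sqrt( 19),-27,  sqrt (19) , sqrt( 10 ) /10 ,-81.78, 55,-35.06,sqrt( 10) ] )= [ - 81.78, - 35.06, - 27,sqrt( 10 ) /10, exp( - 1), sqrt( 10 ),  sqrt(14 ), sqrt( 19) , sqrt( 19), 55 ]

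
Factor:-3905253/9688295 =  - 3^6*5^( - 1 )*11^1*487^1 * 1937659^(-1 )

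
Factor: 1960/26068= 2^1*5^1 * 7^( - 1) * 19^ ( - 1) = 10/133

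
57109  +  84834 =141943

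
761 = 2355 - 1594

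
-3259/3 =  - 1087 + 2/3 = -1086.33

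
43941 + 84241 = 128182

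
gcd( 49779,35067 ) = 3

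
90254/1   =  90254  =  90254.00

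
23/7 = 23/7 = 3.29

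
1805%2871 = 1805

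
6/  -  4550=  - 3/2275 = - 0.00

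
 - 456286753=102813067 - 559099820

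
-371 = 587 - 958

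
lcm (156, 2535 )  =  10140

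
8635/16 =539 +11/16 =539.69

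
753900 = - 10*( - 75390)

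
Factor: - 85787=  - 13^1*6599^1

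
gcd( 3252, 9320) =4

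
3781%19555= 3781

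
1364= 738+626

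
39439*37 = 1459243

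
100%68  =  32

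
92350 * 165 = 15237750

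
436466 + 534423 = 970889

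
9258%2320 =2298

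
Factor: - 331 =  - 331^1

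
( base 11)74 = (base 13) 63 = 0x51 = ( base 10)81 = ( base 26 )33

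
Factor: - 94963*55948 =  - 5312989924 = -2^2*11^1 * 71^1*89^1*97^1*197^1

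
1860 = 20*93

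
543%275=268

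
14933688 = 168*88891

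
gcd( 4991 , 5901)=7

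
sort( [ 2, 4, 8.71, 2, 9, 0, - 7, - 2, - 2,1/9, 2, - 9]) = [ - 9, - 7, - 2 , - 2 , 0 , 1/9, 2, 2,  2, 4,  8.71, 9]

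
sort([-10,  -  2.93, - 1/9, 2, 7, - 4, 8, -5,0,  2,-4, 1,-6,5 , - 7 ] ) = [ - 10 , - 7,-6, - 5, - 4, - 4, - 2.93, - 1/9, 0,  1, 2,  2,5,7, 8 ] 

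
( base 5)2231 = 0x13c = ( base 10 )316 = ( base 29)aq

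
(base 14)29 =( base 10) 37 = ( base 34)13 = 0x25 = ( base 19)1I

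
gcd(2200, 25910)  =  10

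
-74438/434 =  - 172 + 15/31=-  171.52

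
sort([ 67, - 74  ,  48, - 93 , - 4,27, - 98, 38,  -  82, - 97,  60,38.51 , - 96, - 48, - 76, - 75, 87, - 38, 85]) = [ - 98, - 97, - 96, - 93, -82, - 76 , - 75, - 74 , - 48, - 38,-4, 27, 38,38.51,  48,60,67, 85,87]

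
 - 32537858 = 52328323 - 84866181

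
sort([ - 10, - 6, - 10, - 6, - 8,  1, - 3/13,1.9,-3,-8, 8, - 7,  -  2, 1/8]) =[ - 10, - 10 , - 8, - 8,  -  7, - 6,-6, - 3,-2, -3/13,1/8,1,1.9,8]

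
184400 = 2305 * 80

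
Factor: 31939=19^1*41^2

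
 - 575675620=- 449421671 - 126253949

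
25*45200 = 1130000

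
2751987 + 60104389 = 62856376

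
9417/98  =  96+9/98= 96.09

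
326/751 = 326/751 = 0.43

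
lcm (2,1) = 2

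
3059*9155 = 28005145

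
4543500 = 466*9750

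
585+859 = 1444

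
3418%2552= 866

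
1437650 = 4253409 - 2815759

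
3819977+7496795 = 11316772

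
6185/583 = 10 + 355/583 =10.61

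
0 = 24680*0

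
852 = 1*852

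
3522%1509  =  504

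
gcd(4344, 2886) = 6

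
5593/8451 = 5593/8451=0.66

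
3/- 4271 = - 1 + 4268/4271 = - 0.00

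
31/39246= 1/1266 = 0.00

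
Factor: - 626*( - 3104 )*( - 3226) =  - 2^7*97^1*313^1*1613^1 = -6268453504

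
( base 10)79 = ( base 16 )4F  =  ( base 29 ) 2L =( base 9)87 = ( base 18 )47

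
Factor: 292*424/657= 2^5 * 3^( - 2 )*53^1 = 1696/9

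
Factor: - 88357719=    - 3^1*31^1*950083^1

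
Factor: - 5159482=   -  2^1*2579741^1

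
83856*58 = 4863648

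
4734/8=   591 + 3/4=591.75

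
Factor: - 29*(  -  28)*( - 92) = - 74704 = -2^4*7^1*23^1 * 29^1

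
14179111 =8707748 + 5471363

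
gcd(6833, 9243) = 1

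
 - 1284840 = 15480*(  -  83 ) 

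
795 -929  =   - 134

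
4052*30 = 121560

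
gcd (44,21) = 1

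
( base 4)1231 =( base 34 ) 37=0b1101101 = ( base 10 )109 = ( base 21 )54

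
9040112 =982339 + 8057773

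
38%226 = 38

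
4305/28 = 615/4 = 153.75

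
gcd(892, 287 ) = 1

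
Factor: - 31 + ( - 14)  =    -  45 = - 3^2*5^1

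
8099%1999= 103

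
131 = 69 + 62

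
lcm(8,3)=24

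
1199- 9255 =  - 8056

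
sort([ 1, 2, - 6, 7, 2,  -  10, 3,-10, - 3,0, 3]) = [ - 10, -10, - 6, - 3,0 , 1 , 2, 2, 3, 3, 7] 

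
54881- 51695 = 3186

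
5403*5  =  27015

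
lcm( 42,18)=126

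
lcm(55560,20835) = 166680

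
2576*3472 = 8943872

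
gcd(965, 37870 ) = 5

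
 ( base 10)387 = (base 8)603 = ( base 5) 3022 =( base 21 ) I9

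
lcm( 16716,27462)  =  384468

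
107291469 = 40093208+67198261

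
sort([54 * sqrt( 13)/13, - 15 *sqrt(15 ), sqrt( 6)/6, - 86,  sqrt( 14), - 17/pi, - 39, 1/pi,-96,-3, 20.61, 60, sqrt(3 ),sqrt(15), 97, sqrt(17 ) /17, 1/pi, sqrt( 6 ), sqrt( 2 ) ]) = [ - 96, - 86,-15*sqrt(15), - 39, - 17/pi, - 3,sqrt(17 )/17, 1/pi, 1/pi, sqrt( 6 )/6 , sqrt(2 ),sqrt( 3 ),sqrt( 6), sqrt(14 ), sqrt( 15),54*sqrt( 13 ) /13,20.61, 60,97]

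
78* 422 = 32916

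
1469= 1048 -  -421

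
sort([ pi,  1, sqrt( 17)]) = [ 1,pi,sqrt( 17)] 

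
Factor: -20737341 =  - 3^2 * 19^1*121271^1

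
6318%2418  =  1482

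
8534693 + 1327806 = 9862499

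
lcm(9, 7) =63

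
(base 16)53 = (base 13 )65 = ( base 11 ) 76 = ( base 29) 2p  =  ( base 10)83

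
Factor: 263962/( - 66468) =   -  691/174 = - 2^( - 1)*3^( - 1)*29^( - 1)*691^1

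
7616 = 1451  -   - 6165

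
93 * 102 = 9486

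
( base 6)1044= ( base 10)244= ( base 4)3310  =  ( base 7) 466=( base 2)11110100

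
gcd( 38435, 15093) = 1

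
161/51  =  3 + 8/51 = 3.16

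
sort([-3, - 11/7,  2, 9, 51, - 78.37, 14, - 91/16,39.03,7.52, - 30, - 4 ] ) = [ - 78.37, - 30,  -  91/16, - 4, - 3, - 11/7,2, 7.52, 9,  14, 39.03, 51 ] 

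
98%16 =2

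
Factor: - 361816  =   - 2^3*7^2*13^1 * 71^1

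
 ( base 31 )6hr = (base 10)6320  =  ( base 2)1100010110000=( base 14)2436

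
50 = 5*10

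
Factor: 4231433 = 19^1  *  222707^1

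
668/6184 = 167/1546 = 0.11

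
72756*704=51220224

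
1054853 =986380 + 68473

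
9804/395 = 24 + 324/395 = 24.82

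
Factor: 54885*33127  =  3^1*5^1*157^1*211^1*3659^1 = 1818175395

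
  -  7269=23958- 31227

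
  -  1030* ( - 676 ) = 696280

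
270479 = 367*737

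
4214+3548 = 7762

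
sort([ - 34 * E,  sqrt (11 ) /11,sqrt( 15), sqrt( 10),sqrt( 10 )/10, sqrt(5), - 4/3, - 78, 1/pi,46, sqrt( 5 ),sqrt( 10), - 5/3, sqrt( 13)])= [  -  34*E,  -  78, - 5/3, - 4/3,sqrt ( 11) /11,sqrt( 10 ) /10,  1/pi, sqrt ( 5 ),sqrt(5),sqrt (10),  sqrt( 10),sqrt( 13 ),sqrt(15),46]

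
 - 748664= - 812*922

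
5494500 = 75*73260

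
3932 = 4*983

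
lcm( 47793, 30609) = 2724201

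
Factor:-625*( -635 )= 5^5*127^1 = 396875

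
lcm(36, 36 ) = 36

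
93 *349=32457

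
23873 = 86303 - 62430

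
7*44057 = 308399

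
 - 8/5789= - 8/5789=- 0.00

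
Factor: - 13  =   - 13^1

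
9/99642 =3/33214 = 0.00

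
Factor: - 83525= - 5^2*13^1*257^1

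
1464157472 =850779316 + 613378156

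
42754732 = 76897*556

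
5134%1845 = 1444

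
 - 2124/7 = -2124/7=- 303.43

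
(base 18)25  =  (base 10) 41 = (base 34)17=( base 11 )38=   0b101001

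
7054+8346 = 15400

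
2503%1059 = 385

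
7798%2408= 574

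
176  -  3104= -2928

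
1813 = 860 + 953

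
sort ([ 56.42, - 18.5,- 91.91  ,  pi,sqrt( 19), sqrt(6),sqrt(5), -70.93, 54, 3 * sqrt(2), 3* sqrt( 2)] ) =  [ - 91.91, - 70.93, - 18.5, sqrt(5),sqrt(6 ),pi, 3*sqrt( 2 ),3 * sqrt( 2),sqrt ( 19), 54, 56.42 ] 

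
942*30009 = 28268478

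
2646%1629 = 1017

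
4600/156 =29 + 19/39= 29.49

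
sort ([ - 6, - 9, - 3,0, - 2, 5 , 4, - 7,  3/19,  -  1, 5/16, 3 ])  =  [- 9, - 7, - 6, - 3, - 2, -1, 0,3/19,5/16, 3, 4,  5] 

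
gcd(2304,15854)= 2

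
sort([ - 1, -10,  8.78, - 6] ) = [ - 10, - 6, - 1, 8.78]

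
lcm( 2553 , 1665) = 38295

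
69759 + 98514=168273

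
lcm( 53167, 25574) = 2020346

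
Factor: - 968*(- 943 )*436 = 2^5 *11^2*23^1*41^1* 109^1 = 397991264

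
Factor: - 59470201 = - 7^1*131^1*64853^1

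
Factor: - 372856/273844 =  - 2^1*11^1*19^1 * 307^( - 1 )  =  -418/307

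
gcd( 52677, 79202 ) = 1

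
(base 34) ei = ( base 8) 756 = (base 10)494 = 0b111101110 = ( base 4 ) 13232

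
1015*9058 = 9193870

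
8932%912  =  724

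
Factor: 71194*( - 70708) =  - 5033985352  =  - 2^3*11^1*1607^1*35597^1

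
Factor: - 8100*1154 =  - 9347400 = -  2^3*3^4*5^2*577^1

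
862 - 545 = 317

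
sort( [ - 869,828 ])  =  [ - 869,828]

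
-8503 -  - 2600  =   - 5903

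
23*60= 1380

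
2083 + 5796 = 7879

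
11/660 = 1/60 = 0.02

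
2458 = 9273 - 6815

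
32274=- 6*( - 5379)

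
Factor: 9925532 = 2^2 * 151^1*16433^1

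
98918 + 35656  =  134574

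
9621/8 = 1202  +  5/8=1202.62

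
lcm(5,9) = 45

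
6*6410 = 38460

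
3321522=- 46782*(- 71) 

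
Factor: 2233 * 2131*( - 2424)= -11534659752=-2^3 *3^1*7^1*11^1*29^1*101^1*2131^1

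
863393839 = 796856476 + 66537363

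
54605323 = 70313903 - 15708580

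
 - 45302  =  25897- 71199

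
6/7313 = 6/7313 = 0.00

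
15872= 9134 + 6738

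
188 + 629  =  817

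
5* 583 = 2915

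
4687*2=9374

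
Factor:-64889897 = - 37^1*103^1*17027^1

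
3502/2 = 1751 = 1751.00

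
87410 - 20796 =66614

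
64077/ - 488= - 64077/488=- 131.31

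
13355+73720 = 87075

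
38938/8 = 19469/4 = 4867.25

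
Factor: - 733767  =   - 3^1*244589^1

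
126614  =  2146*59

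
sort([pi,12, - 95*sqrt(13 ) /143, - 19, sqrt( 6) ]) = [-19,-95*sqrt( 13)/143,sqrt( 6 ), pi,12 ] 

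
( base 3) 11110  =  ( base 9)143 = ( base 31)3R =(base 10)120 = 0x78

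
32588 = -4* (-8147 )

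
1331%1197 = 134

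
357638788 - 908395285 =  - 550756497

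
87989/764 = 87989/764 = 115.17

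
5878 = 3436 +2442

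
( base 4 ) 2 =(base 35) 2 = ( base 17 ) 2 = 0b10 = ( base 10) 2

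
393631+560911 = 954542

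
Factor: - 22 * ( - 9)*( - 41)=  -  2^1 * 3^2  *  11^1 * 41^1 = -8118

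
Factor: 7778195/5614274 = 2^ (-1) *5^1*467^( - 1 ) *6011^( - 1 )*1555639^1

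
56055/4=14013 + 3/4 = 14013.75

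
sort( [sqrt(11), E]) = [ E, sqrt(11)] 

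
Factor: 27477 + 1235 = 2^3*37^1*97^1= 28712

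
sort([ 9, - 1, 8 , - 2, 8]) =[ - 2,-1,8, 8,9]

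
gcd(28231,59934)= 7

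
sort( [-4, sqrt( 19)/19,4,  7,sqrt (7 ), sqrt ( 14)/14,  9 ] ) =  [ - 4,  sqrt( 19)/19, sqrt (14)/14,  sqrt ( 7),  4 , 7, 9 ] 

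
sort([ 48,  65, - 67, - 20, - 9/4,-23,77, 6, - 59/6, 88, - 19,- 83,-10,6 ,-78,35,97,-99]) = [-99, - 83,  -  78, -67, - 23,-20, - 19, - 10,-59/6, - 9/4,  6,6,35,48,  65, 77,88,  97] 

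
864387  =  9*96043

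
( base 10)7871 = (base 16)1ebf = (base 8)17277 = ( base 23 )EK5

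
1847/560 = 3 + 167/560 = 3.30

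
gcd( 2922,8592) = 6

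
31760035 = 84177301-52417266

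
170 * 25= 4250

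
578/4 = 144+1/2   =  144.50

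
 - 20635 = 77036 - 97671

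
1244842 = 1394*893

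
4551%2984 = 1567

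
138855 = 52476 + 86379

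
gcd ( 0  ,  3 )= 3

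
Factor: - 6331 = - 13^1*487^1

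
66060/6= 11010 = 11010.00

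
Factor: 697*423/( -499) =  - 3^2*17^1*41^1*47^1*499^( - 1 ) = - 294831/499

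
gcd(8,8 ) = 8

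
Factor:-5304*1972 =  - 10459488=- 2^5*3^1 * 13^1 * 17^2 * 29^1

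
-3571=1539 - 5110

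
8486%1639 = 291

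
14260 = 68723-54463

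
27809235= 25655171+2154064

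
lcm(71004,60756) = 5893332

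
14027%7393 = 6634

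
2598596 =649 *4004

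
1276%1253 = 23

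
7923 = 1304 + 6619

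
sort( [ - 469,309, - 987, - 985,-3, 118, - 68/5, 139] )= [ - 987, - 985, - 469, - 68/5, - 3,118, 139, 309] 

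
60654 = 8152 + 52502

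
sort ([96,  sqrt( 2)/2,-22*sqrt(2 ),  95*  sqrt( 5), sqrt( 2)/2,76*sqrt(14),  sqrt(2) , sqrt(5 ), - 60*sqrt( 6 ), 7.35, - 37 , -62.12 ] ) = [ - 60*sqrt( 6) ,- 62.12 ,-37,-22*sqrt( 2),sqrt( 2 )/2 , sqrt( 2) /2,sqrt( 2), sqrt(5) , 7.35, 96, 95*sqrt(5 ),76*sqrt( 14)]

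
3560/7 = 3560/7 = 508.57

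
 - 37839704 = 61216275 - 99055979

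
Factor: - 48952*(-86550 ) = 2^4 * 3^1*5^2*29^1*211^1*577^1 = 4236795600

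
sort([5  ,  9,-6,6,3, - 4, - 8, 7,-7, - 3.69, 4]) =[-8, - 7 , - 6, - 4, - 3.69 , 3, 4,5,6,  7,9 ] 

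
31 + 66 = 97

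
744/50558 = 372/25279= 0.01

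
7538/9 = 837 + 5/9 = 837.56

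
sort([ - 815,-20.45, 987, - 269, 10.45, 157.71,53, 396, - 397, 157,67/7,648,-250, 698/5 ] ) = [ - 815,-397, - 269, - 250, - 20.45, 67/7 , 10.45,53, 698/5, 157,157.71 , 396,648, 987] 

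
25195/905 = 5039/181 = 27.84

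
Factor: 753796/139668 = 188449/34917 = 3^ ( - 1)*31^1 * 103^( - 1) * 113^( - 1) * 6079^1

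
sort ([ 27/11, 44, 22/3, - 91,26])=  [ - 91, 27/11,  22/3 , 26, 44]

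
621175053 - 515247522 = 105927531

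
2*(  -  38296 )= -76592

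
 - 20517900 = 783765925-804283825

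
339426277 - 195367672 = 144058605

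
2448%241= 38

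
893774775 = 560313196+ 333461579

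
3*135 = 405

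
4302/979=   4302/979=4.39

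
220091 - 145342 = 74749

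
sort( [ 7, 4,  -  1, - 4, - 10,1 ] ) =[ -10, - 4, - 1,1,4,7 ] 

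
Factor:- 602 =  - 2^1  *  7^1* 43^1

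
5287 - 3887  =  1400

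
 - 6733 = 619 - 7352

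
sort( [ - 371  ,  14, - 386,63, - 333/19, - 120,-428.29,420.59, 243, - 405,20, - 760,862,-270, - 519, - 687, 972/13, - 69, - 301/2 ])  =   [ - 760, - 687, - 519, - 428.29, - 405, -386,  -  371, - 270,  -  301/2, - 120,  -  69, - 333/19,14,20, 63,972/13,243,420.59,862 ] 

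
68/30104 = 17/7526 = 0.00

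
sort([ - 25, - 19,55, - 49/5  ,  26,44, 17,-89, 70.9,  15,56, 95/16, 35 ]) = [ - 89, - 25, - 19, - 49/5,  95/16,  15, 17,26,35,44,55 , 56,70.9 ] 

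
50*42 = 2100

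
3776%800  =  576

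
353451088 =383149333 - 29698245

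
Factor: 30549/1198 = 2^ ( - 1 )*3^1*17^1 = 51/2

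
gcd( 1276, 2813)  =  29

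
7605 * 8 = 60840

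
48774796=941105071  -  892330275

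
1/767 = 1/767   =  0.00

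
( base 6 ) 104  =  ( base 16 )28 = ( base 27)1D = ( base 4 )220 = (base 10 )40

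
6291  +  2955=9246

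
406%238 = 168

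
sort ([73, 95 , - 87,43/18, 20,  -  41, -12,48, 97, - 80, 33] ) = [  -  87, - 80, - 41, - 12, 43/18,  20, 33, 48, 73, 95, 97] 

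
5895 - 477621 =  - 471726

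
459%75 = 9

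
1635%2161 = 1635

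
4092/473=372/43  =  8.65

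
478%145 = 43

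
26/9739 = 26/9739 = 0.00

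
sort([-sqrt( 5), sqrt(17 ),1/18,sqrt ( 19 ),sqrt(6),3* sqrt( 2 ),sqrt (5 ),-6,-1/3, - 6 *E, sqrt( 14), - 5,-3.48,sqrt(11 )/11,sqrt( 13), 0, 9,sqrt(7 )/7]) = [- 6*E, - 6,-5,-3.48, - sqrt(5 ),-1/3,0, 1/18, sqrt( 11 )/11,sqrt(7)/7, sqrt( 5),sqrt(6), sqrt( 13), sqrt(14) , sqrt(17 ),3*sqrt( 2),sqrt(19 ),  9] 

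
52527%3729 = 321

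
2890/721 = 2890/721 = 4.01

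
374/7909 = 34/719 = 0.05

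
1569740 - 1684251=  - 114511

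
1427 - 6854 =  - 5427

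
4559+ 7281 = 11840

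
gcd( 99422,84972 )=2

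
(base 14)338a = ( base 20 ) 1272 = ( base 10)8942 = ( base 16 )22ee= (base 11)679a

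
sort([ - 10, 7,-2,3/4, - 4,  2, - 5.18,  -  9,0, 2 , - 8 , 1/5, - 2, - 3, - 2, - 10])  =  [ - 10,-10, - 9,  -  8, -5.18, - 4, - 3,  -  2,  -  2 , - 2, 0,1/5,3/4,2,2, 7]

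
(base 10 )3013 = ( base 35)2G3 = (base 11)229a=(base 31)346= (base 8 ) 5705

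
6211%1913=472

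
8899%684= 7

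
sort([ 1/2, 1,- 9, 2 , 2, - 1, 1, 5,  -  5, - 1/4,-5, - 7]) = [ - 9, -7 , - 5,- 5, - 1, - 1/4, 1/2, 1, 1, 2,  2,5]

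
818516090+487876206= 1306392296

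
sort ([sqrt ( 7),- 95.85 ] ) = [ - 95.85, sqrt (7)] 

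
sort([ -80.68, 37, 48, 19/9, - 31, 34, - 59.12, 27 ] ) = [-80.68, - 59.12, - 31 , 19/9, 27, 34,  37, 48 ]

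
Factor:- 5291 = - 11^1*13^1*37^1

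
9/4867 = 9/4867 = 0.00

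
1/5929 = 1/5929 = 0.00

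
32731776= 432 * 75768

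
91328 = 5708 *16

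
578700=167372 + 411328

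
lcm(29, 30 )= 870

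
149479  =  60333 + 89146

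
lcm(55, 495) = 495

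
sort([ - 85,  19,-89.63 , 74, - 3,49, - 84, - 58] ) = [ - 89.63, - 85, - 84, - 58, - 3, 19,49,74] 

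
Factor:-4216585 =-5^1*353^1 * 2389^1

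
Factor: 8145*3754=2^1*3^2*5^1*181^1*1877^1 = 30576330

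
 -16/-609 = 16/609 = 0.03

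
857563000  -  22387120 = 835175880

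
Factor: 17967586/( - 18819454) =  - 7^1*13^1*269^1*367^1 * 9409727^ ( - 1 )= - 8983793/9409727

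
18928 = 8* 2366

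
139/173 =139/173 = 0.80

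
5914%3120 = 2794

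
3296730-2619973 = 676757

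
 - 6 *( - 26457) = 158742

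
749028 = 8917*84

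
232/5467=232/5467 = 0.04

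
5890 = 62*95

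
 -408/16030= - 204/8015=- 0.03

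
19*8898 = 169062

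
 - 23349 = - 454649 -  - 431300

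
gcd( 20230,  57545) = 85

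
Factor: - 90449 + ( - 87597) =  - 178046=-2^1*11^1 * 8093^1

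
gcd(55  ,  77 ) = 11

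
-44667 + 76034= 31367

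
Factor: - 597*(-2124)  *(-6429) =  - 2^2*3^4*59^1 * 199^1*2143^1 = - 8152152012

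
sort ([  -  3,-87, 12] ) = [ - 87,-3,12] 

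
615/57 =205/19 =10.79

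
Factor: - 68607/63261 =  - 7^1*11^1  *71^( - 1) = - 77/71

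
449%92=81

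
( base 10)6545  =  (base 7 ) 25040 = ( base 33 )60b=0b1100110010001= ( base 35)5c0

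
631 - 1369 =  - 738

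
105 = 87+18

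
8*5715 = 45720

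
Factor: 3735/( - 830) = -9/2 = - 2^(- 1)*3^2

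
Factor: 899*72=2^3*3^2*29^1*31^1 = 64728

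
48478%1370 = 528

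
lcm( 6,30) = 30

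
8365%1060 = 945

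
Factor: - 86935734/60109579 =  - 2^1 * 3^3*53^( - 1) * 89^1 * 18089^1*1134143^(-1)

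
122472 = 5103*24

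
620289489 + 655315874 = 1275605363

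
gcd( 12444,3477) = 183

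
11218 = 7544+3674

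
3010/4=1505/2 = 752.50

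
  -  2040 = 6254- 8294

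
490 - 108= 382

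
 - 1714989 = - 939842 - 775147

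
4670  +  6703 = 11373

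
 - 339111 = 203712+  - 542823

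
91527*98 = 8969646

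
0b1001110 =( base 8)116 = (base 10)78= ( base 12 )66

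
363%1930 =363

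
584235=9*64915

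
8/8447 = 8/8447 = 0.00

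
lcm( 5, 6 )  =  30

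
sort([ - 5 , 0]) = [-5, 0 ] 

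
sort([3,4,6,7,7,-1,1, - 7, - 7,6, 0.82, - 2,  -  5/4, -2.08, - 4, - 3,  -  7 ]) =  [  -  7, - 7, - 7,-4,  -  3, - 2.08 ,  -  2, - 5/4, - 1, 0.82, 1,3,4,6,6, 7,7] 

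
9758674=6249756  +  3508918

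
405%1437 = 405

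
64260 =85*756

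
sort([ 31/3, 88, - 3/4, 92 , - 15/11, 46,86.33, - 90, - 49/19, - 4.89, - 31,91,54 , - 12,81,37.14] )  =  [ - 90, - 31, - 12,-4.89, - 49/19,-15/11, -3/4,31/3,37.14,46,54,81, 86.33,88,91,92 ] 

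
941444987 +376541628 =1317986615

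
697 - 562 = 135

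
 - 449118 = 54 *( - 8317)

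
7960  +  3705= 11665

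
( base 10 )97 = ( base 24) 41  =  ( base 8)141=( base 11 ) 89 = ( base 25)3M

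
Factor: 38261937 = 3^1*7^1 * 1821997^1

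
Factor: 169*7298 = 1233362 = 2^1*13^2 * 41^1*89^1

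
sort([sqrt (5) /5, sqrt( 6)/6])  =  [sqrt(6)/6,sqrt( 5)/5]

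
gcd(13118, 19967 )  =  1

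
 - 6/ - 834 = 1/139 = 0.01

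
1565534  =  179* 8746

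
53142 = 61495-8353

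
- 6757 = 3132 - 9889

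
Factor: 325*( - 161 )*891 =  - 3^4*5^2*7^1*11^1*13^1 * 23^1= -  46621575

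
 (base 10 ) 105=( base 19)5A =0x69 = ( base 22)4h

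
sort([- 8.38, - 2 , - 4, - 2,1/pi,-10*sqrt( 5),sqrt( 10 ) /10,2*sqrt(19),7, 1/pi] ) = [ - 10*sqrt( 5), - 8.38, -4, - 2, - 2, sqrt(10 ) /10,1/pi,1/pi, 7,2*sqrt( 19)]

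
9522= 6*1587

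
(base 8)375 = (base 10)253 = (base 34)7f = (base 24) ad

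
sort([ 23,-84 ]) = [-84,23 ]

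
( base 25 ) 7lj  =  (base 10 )4919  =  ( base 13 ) 2315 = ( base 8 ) 11467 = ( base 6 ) 34435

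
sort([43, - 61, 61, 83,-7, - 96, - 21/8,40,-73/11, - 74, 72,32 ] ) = [- 96,-74,- 61 , - 7,- 73/11, -21/8, 32, 40, 43,  61,  72,  83]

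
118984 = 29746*4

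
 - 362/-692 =181/346 = 0.52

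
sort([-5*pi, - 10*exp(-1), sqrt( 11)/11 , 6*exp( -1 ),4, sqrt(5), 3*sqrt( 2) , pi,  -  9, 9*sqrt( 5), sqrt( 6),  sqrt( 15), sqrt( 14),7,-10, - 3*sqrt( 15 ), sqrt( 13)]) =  [ - 5 * pi,-3*sqrt( 15), - 10 , - 9,  -  10*exp( - 1),  sqrt(11) /11, 6*exp( - 1),sqrt( 5),  sqrt(6),pi,sqrt(13 ),sqrt ( 14 ),sqrt( 15), 4,3*sqrt ( 2 ),7, 9*sqrt ( 5 )] 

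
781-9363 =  - 8582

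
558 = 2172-1614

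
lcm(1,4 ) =4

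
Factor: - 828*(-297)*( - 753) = -2^2 * 3^6*11^1*23^1 * 251^1 = - 185174748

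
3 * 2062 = 6186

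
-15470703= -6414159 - 9056544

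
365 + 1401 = 1766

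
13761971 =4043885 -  - 9718086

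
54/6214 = 27/3107  =  0.01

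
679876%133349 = 13131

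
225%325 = 225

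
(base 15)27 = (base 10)37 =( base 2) 100101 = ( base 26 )1B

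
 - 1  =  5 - 6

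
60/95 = 12/19= 0.63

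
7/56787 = 7/56787 = 0.00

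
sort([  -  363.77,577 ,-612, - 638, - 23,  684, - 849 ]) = [  -  849 , - 638, -612,  -  363.77,-23, 577,684]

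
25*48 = 1200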